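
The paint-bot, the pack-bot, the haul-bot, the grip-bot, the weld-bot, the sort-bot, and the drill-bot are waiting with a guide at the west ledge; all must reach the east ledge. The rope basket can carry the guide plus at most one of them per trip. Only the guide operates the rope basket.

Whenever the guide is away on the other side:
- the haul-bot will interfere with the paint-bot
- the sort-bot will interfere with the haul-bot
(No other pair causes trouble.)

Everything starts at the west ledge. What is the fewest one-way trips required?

Counting alone: the guide can take at most 1 across per trip to the east ledge, so moving all 7 needs at least 7 loaded trips out, with a return between consecutive ones — at least 13 crossings.
The safety rule pushes this higher. Following every safe sequence of crossings, the most of the 7 that can be at the east ledge as the rope basket arrives there on crossing 13 is 6 — never all 7.
So no plan with fewer than 15 crossings exists, and this one achieves 15:
1. Guide goes to the east ledge with the haul-bot.  [the west ledge: the drill-bot, the grip-bot, the pack-bot, the paint-bot, the sort-bot, the weld-bot | the east ledge: the haul-bot]
2. Guide goes back to the west ledge alone.  [the west ledge: the drill-bot, the grip-bot, the pack-bot, the paint-bot, the sort-bot, the weld-bot | the east ledge: the haul-bot]
3. Guide goes to the east ledge with the paint-bot.  [the west ledge: the drill-bot, the grip-bot, the pack-bot, the sort-bot, the weld-bot | the east ledge: the haul-bot, the paint-bot]
4. Guide goes back to the west ledge with the haul-bot.  [the west ledge: the drill-bot, the grip-bot, the haul-bot, the pack-bot, the sort-bot, the weld-bot | the east ledge: the paint-bot]
5. Guide goes to the east ledge with the sort-bot.  [the west ledge: the drill-bot, the grip-bot, the haul-bot, the pack-bot, the weld-bot | the east ledge: the paint-bot, the sort-bot]
6. Guide goes back to the west ledge alone.  [the west ledge: the drill-bot, the grip-bot, the haul-bot, the pack-bot, the weld-bot | the east ledge: the paint-bot, the sort-bot]
7. Guide goes to the east ledge with the pack-bot.  [the west ledge: the drill-bot, the grip-bot, the haul-bot, the weld-bot | the east ledge: the pack-bot, the paint-bot, the sort-bot]
8. Guide goes back to the west ledge alone.  [the west ledge: the drill-bot, the grip-bot, the haul-bot, the weld-bot | the east ledge: the pack-bot, the paint-bot, the sort-bot]
9. Guide goes to the east ledge with the grip-bot.  [the west ledge: the drill-bot, the haul-bot, the weld-bot | the east ledge: the grip-bot, the pack-bot, the paint-bot, the sort-bot]
10. Guide goes back to the west ledge alone.  [the west ledge: the drill-bot, the haul-bot, the weld-bot | the east ledge: the grip-bot, the pack-bot, the paint-bot, the sort-bot]
11. Guide goes to the east ledge with the weld-bot.  [the west ledge: the drill-bot, the haul-bot | the east ledge: the grip-bot, the pack-bot, the paint-bot, the sort-bot, the weld-bot]
12. Guide goes back to the west ledge alone.  [the west ledge: the drill-bot, the haul-bot | the east ledge: the grip-bot, the pack-bot, the paint-bot, the sort-bot, the weld-bot]
13. Guide goes to the east ledge with the drill-bot.  [the west ledge: the haul-bot | the east ledge: the drill-bot, the grip-bot, the pack-bot, the paint-bot, the sort-bot, the weld-bot]
14. Guide goes back to the west ledge alone.  [the west ledge: the haul-bot | the east ledge: the drill-bot, the grip-bot, the pack-bot, the paint-bot, the sort-bot, the weld-bot]
15. Guide goes to the east ledge with the haul-bot.  [the west ledge: — | the east ledge: the drill-bot, the grip-bot, the haul-bot, the pack-bot, the paint-bot, the sort-bot, the weld-bot]

15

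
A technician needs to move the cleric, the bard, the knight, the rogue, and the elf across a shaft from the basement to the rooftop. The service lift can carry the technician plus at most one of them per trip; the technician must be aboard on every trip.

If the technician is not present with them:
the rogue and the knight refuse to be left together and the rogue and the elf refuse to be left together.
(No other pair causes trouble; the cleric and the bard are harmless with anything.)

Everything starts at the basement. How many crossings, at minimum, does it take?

Counting alone: the technician can take at most 1 across per trip to the rooftop, so moving all 5 needs at least 5 loaded trips out, with a return between consecutive ones — at least 9 crossings.
The safety rule pushes this higher. Following every safe sequence of crossings, the most of the 5 that can be at the rooftop as the service lift arrives there on crossing 9 is 4 — never all 5.
So no plan with fewer than 11 crossings exists, and this one achieves 11:
1. Technician goes to the rooftop with the rogue.
2. Technician goes back to the basement alone.
3. Technician goes to the rooftop with the cleric.
4. Technician goes back to the basement alone.
5. Technician goes to the rooftop with the bard.
6. Technician goes back to the basement alone.
7. Technician goes to the rooftop with the knight.
8. Technician goes back to the basement with the rogue.
9. Technician goes to the rooftop with the elf.
10. Technician goes back to the basement alone.
11. Technician goes to the rooftop with the rogue.

11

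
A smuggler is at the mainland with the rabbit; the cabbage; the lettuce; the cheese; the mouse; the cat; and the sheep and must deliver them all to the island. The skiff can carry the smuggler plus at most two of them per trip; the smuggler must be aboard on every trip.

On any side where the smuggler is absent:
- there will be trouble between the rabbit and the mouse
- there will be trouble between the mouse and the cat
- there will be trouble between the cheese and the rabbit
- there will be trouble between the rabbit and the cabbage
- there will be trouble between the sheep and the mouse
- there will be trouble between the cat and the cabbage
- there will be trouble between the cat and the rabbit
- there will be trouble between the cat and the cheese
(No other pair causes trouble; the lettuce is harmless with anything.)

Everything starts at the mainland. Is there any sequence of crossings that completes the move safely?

No

Whatever the first load, the items left behind include a forbidden pair without the smuggler. No opening move is safe, so no plan exists.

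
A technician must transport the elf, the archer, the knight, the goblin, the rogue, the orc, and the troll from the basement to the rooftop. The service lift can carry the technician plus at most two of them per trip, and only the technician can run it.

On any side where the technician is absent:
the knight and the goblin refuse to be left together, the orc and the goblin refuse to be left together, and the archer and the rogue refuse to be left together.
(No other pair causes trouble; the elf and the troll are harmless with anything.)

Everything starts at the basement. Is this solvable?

1. Technician goes to the rooftop with the archer and the goblin.  [the basement: the elf, the knight, the orc, the rogue, the troll | the rooftop: the archer, the goblin]
2. Technician goes back to the basement alone.  [the basement: the elf, the knight, the orc, the rogue, the troll | the rooftop: the archer, the goblin]
3. Technician goes to the rooftop with the elf and the knight.  [the basement: the orc, the rogue, the troll | the rooftop: the archer, the elf, the goblin, the knight]
4. Technician goes back to the basement with the goblin.  [the basement: the goblin, the orc, the rogue, the troll | the rooftop: the archer, the elf, the knight]
5. Technician goes to the rooftop with the orc and the troll.  [the basement: the goblin, the rogue | the rooftop: the archer, the elf, the knight, the orc, the troll]
6. Technician goes back to the basement alone.  [the basement: the goblin, the rogue | the rooftop: the archer, the elf, the knight, the orc, the troll]
7. Technician goes to the rooftop with the goblin and the rogue.  [the basement: — | the rooftop: the archer, the elf, the goblin, the knight, the orc, the rogue, the troll]

Yes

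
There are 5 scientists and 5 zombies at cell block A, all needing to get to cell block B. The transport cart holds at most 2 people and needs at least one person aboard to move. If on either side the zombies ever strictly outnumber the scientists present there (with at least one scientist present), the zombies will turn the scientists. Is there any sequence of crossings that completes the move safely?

Following every safe sequence of crossings from the start, the most of the 10 that can be at cell block B as the transport cart arrives there on crossings 1, 3, 5, 7 is 2, 3, 4, 5 respectively; the best ever achieved is 5 of 10.
From crossing 9 on, no configuration arises that was not already reachable earlier: only 13 distinct safe configurations (who is on which side, and where the transport cart is) can ever be reached, none of them has everyone across, and every continuation just revisits them. They are: 0 scientists + 0 zombies across (transport cart back at the start); 0 scientists + 1 zombie across (transport cart there); 0 scientists + 1 zombie across (transport cart back at the start); 0 scientists + 2 zombies across (transport cart there); 0 scientists + 2 zombies across (transport cart back at the start); 0 scientists + 3 zombies across (transport cart there); 0 scientists + 3 zombies across (transport cart back at the start); 0 scientists + 4 zombies across (transport cart there); 0 scientists + 4 zombies across (transport cart back at the start); 0 scientists + 5 zombies across (transport cart there); 1 scientist + 1 zombie across (transport cart there); 1 scientist + 1 zombie across (transport cart back at the start); 2 scientists + 2 zombies across (transport cart there). So no valid plan exists.

No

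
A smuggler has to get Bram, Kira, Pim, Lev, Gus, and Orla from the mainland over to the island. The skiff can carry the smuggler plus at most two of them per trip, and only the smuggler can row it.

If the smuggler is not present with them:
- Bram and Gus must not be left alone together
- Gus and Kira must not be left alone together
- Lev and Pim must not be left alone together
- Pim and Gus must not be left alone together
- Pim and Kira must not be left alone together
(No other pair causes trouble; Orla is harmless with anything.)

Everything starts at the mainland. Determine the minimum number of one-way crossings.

Counting alone: the smuggler can take at most 2 across per trip to the island, so moving all 6 needs at least 3 loaded trips out, with a return between consecutive ones — at least 5 crossings.
The safety rule pushes this higher. Following every safe sequence of crossings, the most of the 6 that can be at the island as the skiff arrives there on crossings 5, 7 is 4, 5 respectively — never all 6.
So no plan with fewer than 9 crossings exists, and this one achieves 9:
1. Smuggler goes to the island with Gus and Pim.  [the mainland: Bram, Kira, Lev, Orla | the island: Gus, Pim]
2. Smuggler goes back to the mainland with Pim.  [the mainland: Bram, Kira, Lev, Orla, Pim | the island: Gus]
3. Smuggler goes to the island with Bram and Pim.  [the mainland: Kira, Lev, Orla | the island: Bram, Gus, Pim]
4. Smuggler goes back to the mainland with Gus.  [the mainland: Gus, Kira, Lev, Orla | the island: Bram, Pim]
5. Smuggler goes to the island with Kira and Lev.  [the mainland: Gus, Orla | the island: Bram, Kira, Lev, Pim]
6. Smuggler goes back to the mainland with Pim.  [the mainland: Gus, Orla, Pim | the island: Bram, Kira, Lev]
7. Smuggler goes to the island with Orla and Pim.  [the mainland: Gus | the island: Bram, Kira, Lev, Orla, Pim]
8. Smuggler goes back to the mainland with Pim.  [the mainland: Gus, Pim | the island: Bram, Kira, Lev, Orla]
9. Smuggler goes to the island with Gus and Pim.  [the mainland: — | the island: Bram, Gus, Kira, Lev, Orla, Pim]

9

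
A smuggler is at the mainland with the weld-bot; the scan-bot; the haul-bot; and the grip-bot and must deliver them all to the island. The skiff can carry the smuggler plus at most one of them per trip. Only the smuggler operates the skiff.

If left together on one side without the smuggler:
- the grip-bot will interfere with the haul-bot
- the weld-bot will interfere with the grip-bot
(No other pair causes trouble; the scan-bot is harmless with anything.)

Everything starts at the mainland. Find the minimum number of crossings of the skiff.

9

Counting alone: the smuggler can take at most 1 across per trip to the island, so moving all 4 needs at least 4 loaded trips out, with a return between consecutive ones — at least 7 crossings.
The safety rule pushes this higher. Following every safe sequence of crossings, the most of the 4 that can be at the island as the skiff arrives there on crossing 7 is 3 — never all 4.
So no plan with fewer than 9 crossings exists, and this one achieves 9:
1. Smuggler goes to the island with the grip-bot.  [the mainland: the haul-bot, the scan-bot, the weld-bot | the island: the grip-bot]
2. Smuggler goes back to the mainland alone.  [the mainland: the haul-bot, the scan-bot, the weld-bot | the island: the grip-bot]
3. Smuggler goes to the island with the weld-bot.  [the mainland: the haul-bot, the scan-bot | the island: the grip-bot, the weld-bot]
4. Smuggler goes back to the mainland with the grip-bot.  [the mainland: the grip-bot, the haul-bot, the scan-bot | the island: the weld-bot]
5. Smuggler goes to the island with the haul-bot.  [the mainland: the grip-bot, the scan-bot | the island: the haul-bot, the weld-bot]
6. Smuggler goes back to the mainland alone.  [the mainland: the grip-bot, the scan-bot | the island: the haul-bot, the weld-bot]
7. Smuggler goes to the island with the scan-bot.  [the mainland: the grip-bot | the island: the haul-bot, the scan-bot, the weld-bot]
8. Smuggler goes back to the mainland alone.  [the mainland: the grip-bot | the island: the haul-bot, the scan-bot, the weld-bot]
9. Smuggler goes to the island with the grip-bot.  [the mainland: — | the island: the grip-bot, the haul-bot, the scan-bot, the weld-bot]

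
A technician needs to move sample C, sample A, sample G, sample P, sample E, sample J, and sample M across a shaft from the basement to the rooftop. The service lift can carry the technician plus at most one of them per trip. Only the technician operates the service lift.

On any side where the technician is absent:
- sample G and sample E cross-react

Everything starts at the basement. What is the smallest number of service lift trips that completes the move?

Counting alone: the technician can take at most 1 across per trip to the rooftop, so moving all 7 needs at least 7 loaded trips out, with a return between consecutive ones — at least 13 crossings.
The plan below uses exactly 13 crossings, so it is optimal:
1. Technician goes to the rooftop with sample G.  [the basement: sample A, sample C, sample E, sample J, sample M, sample P | the rooftop: sample G]
2. Technician goes back to the basement alone.  [the basement: sample A, sample C, sample E, sample J, sample M, sample P | the rooftop: sample G]
3. Technician goes to the rooftop with sample C.  [the basement: sample A, sample E, sample J, sample M, sample P | the rooftop: sample C, sample G]
4. Technician goes back to the basement alone.  [the basement: sample A, sample E, sample J, sample M, sample P | the rooftop: sample C, sample G]
5. Technician goes to the rooftop with sample A.  [the basement: sample E, sample J, sample M, sample P | the rooftop: sample A, sample C, sample G]
6. Technician goes back to the basement alone.  [the basement: sample E, sample J, sample M, sample P | the rooftop: sample A, sample C, sample G]
7. Technician goes to the rooftop with sample P.  [the basement: sample E, sample J, sample M | the rooftop: sample A, sample C, sample G, sample P]
8. Technician goes back to the basement alone.  [the basement: sample E, sample J, sample M | the rooftop: sample A, sample C, sample G, sample P]
9. Technician goes to the rooftop with sample J.  [the basement: sample E, sample M | the rooftop: sample A, sample C, sample G, sample J, sample P]
10. Technician goes back to the basement alone.  [the basement: sample E, sample M | the rooftop: sample A, sample C, sample G, sample J, sample P]
11. Technician goes to the rooftop with sample M.  [the basement: sample E | the rooftop: sample A, sample C, sample G, sample J, sample M, sample P]
12. Technician goes back to the basement alone.  [the basement: sample E | the rooftop: sample A, sample C, sample G, sample J, sample M, sample P]
13. Technician goes to the rooftop with sample E.  [the basement: — | the rooftop: sample A, sample C, sample E, sample G, sample J, sample M, sample P]

13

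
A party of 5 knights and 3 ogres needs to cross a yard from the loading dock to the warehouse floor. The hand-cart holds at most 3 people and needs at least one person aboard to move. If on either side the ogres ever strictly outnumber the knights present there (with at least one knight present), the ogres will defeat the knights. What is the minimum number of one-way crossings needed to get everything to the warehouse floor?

Counting alone: each trip to the warehouse floor takes at most 3 across and each return brings at least 1 back, so after t trips out (and t−1 returns) at most 3t − (t−1) of the 8 are across; that first reaches 8 at t = 4, so at least 7 crossings are needed.
The plan below uses exactly 7 crossings, so it is optimal:
1. 2 ogres → the warehouse floor.  (the loading dock: 5K 1O; the warehouse floor: 0K 2O)
2. 1 ogre ← the loading dock.  (the loading dock: 5K 2O; the warehouse floor: 0K 1O)
3. 2 knights and 1 ogre → the warehouse floor.  (the loading dock: 3K 1O; the warehouse floor: 2K 2O)
4. 1 ogre ← the loading dock.  (the loading dock: 3K 2O; the warehouse floor: 2K 1O)
5. 1 knight and 2 ogres → the warehouse floor.  (the loading dock: 2K 0O; the warehouse floor: 3K 3O)
6. 1 ogre ← the loading dock.  (the loading dock: 2K 1O; the warehouse floor: 3K 2O)
7. 2 knights and 1 ogre → the warehouse floor.  (the loading dock: 0K 0O; the warehouse floor: 5K 3O)

7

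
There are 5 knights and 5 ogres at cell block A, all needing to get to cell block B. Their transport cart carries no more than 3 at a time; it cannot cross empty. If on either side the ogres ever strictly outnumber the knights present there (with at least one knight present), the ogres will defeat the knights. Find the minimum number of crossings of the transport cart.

Counting alone: each trip to cell block B takes at most 3 across and each return brings at least 1 back, so after t trips out (and t−1 returns) at most 3t − (t−1) of the 10 are across; that first reaches 10 at t = 5, so at least 9 crossings are needed.
The safety rule pushes this higher. Following every safe sequence of crossings, the most of the 10 that can be at cell block B as the transport cart arrives there on crossing 9 is 9 — never all 10.
So no plan with fewer than 11 crossings exists, and this one achieves 11:
1. 2 ogres → cell block B.  (cell block A: 5K 3O; cell block B: 0K 2O)
2. 1 ogre ← cell block A.  (cell block A: 5K 4O; cell block B: 0K 1O)
3. 3 ogres → cell block B.  (cell block A: 5K 1O; cell block B: 0K 4O)
4. 1 ogre ← cell block A.  (cell block A: 5K 2O; cell block B: 0K 3O)
5. 3 knights → cell block B.  (cell block A: 2K 2O; cell block B: 3K 3O)
6. 1 knight and 1 ogre ← cell block A.  (cell block A: 3K 3O; cell block B: 2K 2O)
7. 3 knights → cell block B.  (cell block A: 0K 3O; cell block B: 5K 2O)
8. 1 ogre ← cell block A.  (cell block A: 0K 4O; cell block B: 5K 1O)
9. 2 ogres → cell block B.  (cell block A: 0K 2O; cell block B: 5K 3O)
10. 1 ogre ← cell block A.  (cell block A: 0K 3O; cell block B: 5K 2O)
11. 3 ogres → cell block B.  (cell block A: 0K 0O; cell block B: 5K 5O)

11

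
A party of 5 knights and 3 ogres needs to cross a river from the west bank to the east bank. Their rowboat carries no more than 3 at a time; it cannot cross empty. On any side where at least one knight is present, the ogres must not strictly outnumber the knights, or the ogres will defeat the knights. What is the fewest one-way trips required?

7

Counting alone: each trip to the east bank takes at most 3 across and each return brings at least 1 back, so after t trips out (and t−1 returns) at most 3t − (t−1) of the 8 are across; that first reaches 8 at t = 4, so at least 7 crossings are needed.
The plan below uses exactly 7 crossings, so it is optimal:
1. 2 ogres → the east bank.  (the west bank: 5K 1O; the east bank: 0K 2O)
2. 1 ogre ← the west bank.  (the west bank: 5K 2O; the east bank: 0K 1O)
3. 2 knights and 1 ogre → the east bank.  (the west bank: 3K 1O; the east bank: 2K 2O)
4. 1 ogre ← the west bank.  (the west bank: 3K 2O; the east bank: 2K 1O)
5. 1 knight and 2 ogres → the east bank.  (the west bank: 2K 0O; the east bank: 3K 3O)
6. 1 ogre ← the west bank.  (the west bank: 2K 1O; the east bank: 3K 2O)
7. 2 knights and 1 ogre → the east bank.  (the west bank: 0K 0O; the east bank: 5K 3O)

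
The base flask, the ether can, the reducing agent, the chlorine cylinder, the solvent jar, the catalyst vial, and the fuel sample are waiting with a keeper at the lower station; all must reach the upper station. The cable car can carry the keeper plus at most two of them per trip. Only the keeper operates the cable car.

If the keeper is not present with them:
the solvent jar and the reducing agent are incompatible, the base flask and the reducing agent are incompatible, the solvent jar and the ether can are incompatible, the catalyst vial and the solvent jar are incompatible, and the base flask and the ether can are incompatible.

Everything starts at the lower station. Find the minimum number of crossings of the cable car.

9

Counting alone: the keeper can take at most 2 across per trip to the upper station, so moving all 7 needs at least 4 loaded trips out, with a return between consecutive ones — at least 7 crossings.
The safety rule pushes this higher. Following every safe sequence of crossings, the most of the 7 that can be at the upper station as the cable car arrives there on crossing 7 is 6 — never all 7.
So no plan with fewer than 9 crossings exists, and this one achieves 9:
1. Keeper goes to the upper station with the base flask and the solvent jar.  [the lower station: the catalyst vial, the chlorine cylinder, the ether can, the fuel sample, the reducing agent | the upper station: the base flask, the solvent jar]
2. Keeper goes back to the lower station alone.  [the lower station: the catalyst vial, the chlorine cylinder, the ether can, the fuel sample, the reducing agent | the upper station: the base flask, the solvent jar]
3. Keeper goes to the upper station with the ether can.  [the lower station: the catalyst vial, the chlorine cylinder, the fuel sample, the reducing agent | the upper station: the base flask, the ether can, the solvent jar]
4. Keeper goes back to the lower station with the base flask and the solvent jar.  [the lower station: the base flask, the catalyst vial, the chlorine cylinder, the fuel sample, the reducing agent, the solvent jar | the upper station: the ether can]
5. Keeper goes to the upper station with the catalyst vial and the reducing agent.  [the lower station: the base flask, the chlorine cylinder, the fuel sample, the solvent jar | the upper station: the catalyst vial, the ether can, the reducing agent]
6. Keeper goes back to the lower station alone.  [the lower station: the base flask, the chlorine cylinder, the fuel sample, the solvent jar | the upper station: the catalyst vial, the ether can, the reducing agent]
7. Keeper goes to the upper station with the chlorine cylinder and the fuel sample.  [the lower station: the base flask, the solvent jar | the upper station: the catalyst vial, the chlorine cylinder, the ether can, the fuel sample, the reducing agent]
8. Keeper goes back to the lower station alone.  [the lower station: the base flask, the solvent jar | the upper station: the catalyst vial, the chlorine cylinder, the ether can, the fuel sample, the reducing agent]
9. Keeper goes to the upper station with the base flask and the solvent jar.  [the lower station: — | the upper station: the base flask, the catalyst vial, the chlorine cylinder, the ether can, the fuel sample, the reducing agent, the solvent jar]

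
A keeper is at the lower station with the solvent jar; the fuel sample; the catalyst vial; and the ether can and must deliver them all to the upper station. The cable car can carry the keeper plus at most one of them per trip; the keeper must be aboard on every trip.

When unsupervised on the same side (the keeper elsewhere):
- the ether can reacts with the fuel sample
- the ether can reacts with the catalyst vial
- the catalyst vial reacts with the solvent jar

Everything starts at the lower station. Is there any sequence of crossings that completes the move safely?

No

Whatever the first load, the items left behind include a forbidden pair without the keeper. No opening move is safe, so no plan exists.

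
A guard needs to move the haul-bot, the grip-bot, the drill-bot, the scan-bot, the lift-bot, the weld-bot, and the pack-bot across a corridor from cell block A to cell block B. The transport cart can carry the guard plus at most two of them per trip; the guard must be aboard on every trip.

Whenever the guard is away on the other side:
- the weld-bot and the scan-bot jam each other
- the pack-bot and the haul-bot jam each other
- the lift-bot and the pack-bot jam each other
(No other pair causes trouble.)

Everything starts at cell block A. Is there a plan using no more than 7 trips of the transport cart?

Yes

Yes — this plan uses 7 crossings (≤ 7):
1. Guard goes to cell block B with the pack-bot and the scan-bot.  [cell block A: the drill-bot, the grip-bot, the haul-bot, the lift-bot, the weld-bot | cell block B: the pack-bot, the scan-bot]
2. Guard goes back to cell block A alone.  [cell block A: the drill-bot, the grip-bot, the haul-bot, the lift-bot, the weld-bot | cell block B: the pack-bot, the scan-bot]
3. Guard goes to cell block B with the grip-bot and the haul-bot.  [cell block A: the drill-bot, the lift-bot, the weld-bot | cell block B: the grip-bot, the haul-bot, the pack-bot, the scan-bot]
4. Guard goes back to cell block A with the pack-bot.  [cell block A: the drill-bot, the lift-bot, the pack-bot, the weld-bot | cell block B: the grip-bot, the haul-bot, the scan-bot]
5. Guard goes to cell block B with the drill-bot and the lift-bot.  [cell block A: the pack-bot, the weld-bot | cell block B: the drill-bot, the grip-bot, the haul-bot, the lift-bot, the scan-bot]
6. Guard goes back to cell block A alone.  [cell block A: the pack-bot, the weld-bot | cell block B: the drill-bot, the grip-bot, the haul-bot, the lift-bot, the scan-bot]
7. Guard goes to cell block B with the pack-bot and the weld-bot.  [cell block A: — | cell block B: the drill-bot, the grip-bot, the haul-bot, the lift-bot, the pack-bot, the scan-bot, the weld-bot]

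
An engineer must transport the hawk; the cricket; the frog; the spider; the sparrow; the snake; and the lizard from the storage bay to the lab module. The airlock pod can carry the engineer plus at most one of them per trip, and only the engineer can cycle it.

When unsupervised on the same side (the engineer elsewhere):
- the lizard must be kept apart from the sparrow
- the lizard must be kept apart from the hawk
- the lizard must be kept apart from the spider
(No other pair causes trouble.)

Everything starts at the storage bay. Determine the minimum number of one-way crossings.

Following every safe sequence of crossings from the start, the most of the 7 that can be at the lab module as the airlock pod arrives there on crossings 1, 3, 5, 7, 9 is 1, 2, 3, 4, 5 respectively; the best ever achieved is 5 of 7.
From crossing 11 on, no configuration arises that was not already reachable earlier: only 72 distinct safe configurations (who is on which side, and where the airlock pod is) can ever be reached, none of them has everyone across, and every continuation just revisits them. So no valid plan exists.

impossible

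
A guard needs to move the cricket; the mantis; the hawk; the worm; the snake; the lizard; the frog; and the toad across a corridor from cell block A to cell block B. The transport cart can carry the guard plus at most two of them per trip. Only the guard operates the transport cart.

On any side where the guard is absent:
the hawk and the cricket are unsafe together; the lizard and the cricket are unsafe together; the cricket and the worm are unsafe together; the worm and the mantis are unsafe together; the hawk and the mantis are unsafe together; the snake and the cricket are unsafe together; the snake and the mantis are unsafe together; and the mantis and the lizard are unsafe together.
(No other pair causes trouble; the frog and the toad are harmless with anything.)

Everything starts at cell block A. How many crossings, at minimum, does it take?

Counting alone: the guard can take at most 2 across per trip to cell block B, so moving all 8 needs at least 4 loaded trips out, with a return between consecutive ones — at least 7 crossings.
The safety rule pushes this higher. Following every safe sequence of crossings, the most of the 8 that can be at cell block B as the transport cart arrives there on crossing 7 is 6 — never all 8.
So no plan with fewer than 9 crossings exists, and this one achieves 9:
1. Guard goes to cell block B with the cricket and the mantis.  [cell block A: the frog, the hawk, the lizard, the snake, the toad, the worm | cell block B: the cricket, the mantis]
2. Guard goes back to cell block A alone.  [cell block A: the frog, the hawk, the lizard, the snake, the toad, the worm | cell block B: the cricket, the mantis]
3. Guard goes to cell block B with the hawk and the worm.  [cell block A: the frog, the lizard, the snake, the toad | cell block B: the cricket, the hawk, the mantis, the worm]
4. Guard goes back to cell block A with the cricket and the mantis.  [cell block A: the cricket, the frog, the lizard, the mantis, the snake, the toad | cell block B: the hawk, the worm]
5. Guard goes to cell block B with the lizard and the snake.  [cell block A: the cricket, the frog, the mantis, the toad | cell block B: the hawk, the lizard, the snake, the worm]
6. Guard goes back to cell block A alone.  [cell block A: the cricket, the frog, the mantis, the toad | cell block B: the hawk, the lizard, the snake, the worm]
7. Guard goes to cell block B with the frog and the toad.  [cell block A: the cricket, the mantis | cell block B: the frog, the hawk, the lizard, the snake, the toad, the worm]
8. Guard goes back to cell block A alone.  [cell block A: the cricket, the mantis | cell block B: the frog, the hawk, the lizard, the snake, the toad, the worm]
9. Guard goes to cell block B with the cricket and the mantis.  [cell block A: — | cell block B: the cricket, the frog, the hawk, the lizard, the mantis, the snake, the toad, the worm]

9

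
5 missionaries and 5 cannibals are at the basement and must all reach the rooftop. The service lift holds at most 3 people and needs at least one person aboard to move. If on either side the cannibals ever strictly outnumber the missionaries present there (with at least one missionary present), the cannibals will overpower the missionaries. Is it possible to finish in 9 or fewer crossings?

Counting alone: each trip to the rooftop takes at most 3 across and each return brings at least 1 back, so after t trips out (and t−1 returns) at most 3t − (t−1) of the 10 are across; that first reaches 10 at t = 5, so at least 9 crossings are needed.
The safety rule pushes this higher. Following every safe sequence of crossings, the most of the 10 that can be at the rooftop as the service lift arrives there on crossing 9 is 9 — never all 10.
So the move cannot be finished within 9 crossings. (The shortest complete plan takes 11:)
1. 2 cannibals → the rooftop.  (the basement: 5M 3C; the rooftop: 0M 2C)
2. 1 cannibal ← the basement.  (the basement: 5M 4C; the rooftop: 0M 1C)
3. 3 cannibals → the rooftop.  (the basement: 5M 1C; the rooftop: 0M 4C)
4. 1 cannibal ← the basement.  (the basement: 5M 2C; the rooftop: 0M 3C)
5. 3 missionaries → the rooftop.  (the basement: 2M 2C; the rooftop: 3M 3C)
6. 1 missionary and 1 cannibal ← the basement.  (the basement: 3M 3C; the rooftop: 2M 2C)
7. 3 missionaries → the rooftop.  (the basement: 0M 3C; the rooftop: 5M 2C)
8. 1 cannibal ← the basement.  (the basement: 0M 4C; the rooftop: 5M 1C)
9. 2 cannibals → the rooftop.  (the basement: 0M 2C; the rooftop: 5M 3C)
10. 1 cannibal ← the basement.  (the basement: 0M 3C; the rooftop: 5M 2C)
11. 3 cannibals → the rooftop.  (the basement: 0M 0C; the rooftop: 5M 5C)

No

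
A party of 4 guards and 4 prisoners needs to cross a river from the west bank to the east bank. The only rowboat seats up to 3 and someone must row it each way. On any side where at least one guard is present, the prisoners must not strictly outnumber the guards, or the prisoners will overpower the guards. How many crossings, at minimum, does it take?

Counting alone: each trip to the east bank takes at most 3 across and each return brings at least 1 back, so after t trips out (and t−1 returns) at most 3t − (t−1) of the 8 are across; that first reaches 8 at t = 4, so at least 7 crossings are needed.
The safety rule pushes this higher. Following every safe sequence of crossings, the most of the 8 that can be at the east bank as the rowboat arrives there on crossing 7 is 7 — never all 8.
So no plan with fewer than 9 crossings exists, and this one achieves 9:
1. 2 prisoners → the east bank.  (the west bank: 4G 2P; the east bank: 0G 2P)
2. 1 prisoner ← the west bank.  (the west bank: 4G 3P; the east bank: 0G 1P)
3. 3 prisoners → the east bank.  (the west bank: 4G 0P; the east bank: 0G 4P)
4. 1 prisoner ← the west bank.  (the west bank: 4G 1P; the east bank: 0G 3P)
5. 3 guards → the east bank.  (the west bank: 1G 1P; the east bank: 3G 3P)
6. 1 guard and 1 prisoner ← the west bank.  (the west bank: 2G 2P; the east bank: 2G 2P)
7. 2 guards → the east bank.  (the west bank: 0G 2P; the east bank: 4G 2P)
8. 1 prisoner ← the west bank.  (the west bank: 0G 3P; the east bank: 4G 1P)
9. 3 prisoners → the east bank.  (the west bank: 0G 0P; the east bank: 4G 4P)

9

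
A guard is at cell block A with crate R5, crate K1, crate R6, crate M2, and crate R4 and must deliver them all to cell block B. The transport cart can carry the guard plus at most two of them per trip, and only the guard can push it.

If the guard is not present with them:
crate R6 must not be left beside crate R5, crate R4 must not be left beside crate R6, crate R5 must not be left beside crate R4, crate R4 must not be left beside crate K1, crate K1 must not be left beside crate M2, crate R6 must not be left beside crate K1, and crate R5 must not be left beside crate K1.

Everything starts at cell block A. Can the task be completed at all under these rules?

No

Whatever the first load, the items left behind include a forbidden pair without the guard. No opening move is safe, so no plan exists.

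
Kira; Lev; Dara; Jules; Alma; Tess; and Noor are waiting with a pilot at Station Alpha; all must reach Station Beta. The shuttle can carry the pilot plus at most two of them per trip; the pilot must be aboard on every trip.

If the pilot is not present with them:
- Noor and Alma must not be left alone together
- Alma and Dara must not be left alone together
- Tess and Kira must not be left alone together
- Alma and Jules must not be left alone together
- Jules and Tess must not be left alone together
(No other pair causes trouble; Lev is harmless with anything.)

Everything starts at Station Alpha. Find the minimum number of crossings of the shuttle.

9

Counting alone: the pilot can take at most 2 across per trip to Station Beta, so moving all 7 needs at least 4 loaded trips out, with a return between consecutive ones — at least 7 crossings.
The safety rule pushes this higher. Following every safe sequence of crossings, the most of the 7 that can be at Station Beta as the shuttle arrives there on crossing 7 is 6 — never all 7.
So no plan with fewer than 9 crossings exists, and this one achieves 9:
1. Pilot goes to Station Beta with Alma and Tess.
2. Pilot goes back to Station Alpha alone.
3. Pilot goes to Station Beta with Kira.
4. Pilot goes back to Station Alpha with Tess.
5. Pilot goes to Station Beta with Jules and Lev.
6. Pilot goes back to Station Alpha with Alma.
7. Pilot goes to Station Beta with Dara and Noor.
8. Pilot goes back to Station Alpha alone.
9. Pilot goes to Station Beta with Alma and Tess.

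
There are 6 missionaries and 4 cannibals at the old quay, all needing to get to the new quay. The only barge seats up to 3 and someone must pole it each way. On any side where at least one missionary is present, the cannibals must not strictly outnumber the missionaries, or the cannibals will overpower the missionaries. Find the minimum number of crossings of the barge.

9

Counting alone: each trip to the new quay takes at most 3 across and each return brings at least 1 back, so after t trips out (and t−1 returns) at most 3t − (t−1) of the 10 are across; that first reaches 10 at t = 5, so at least 9 crossings are needed.
The plan below uses exactly 9 crossings, so it is optimal:
1. 2 cannibals → the new quay.  (the old quay: 6M 2C; the new quay: 0M 2C)
2. 1 cannibal ← the old quay.  (the old quay: 6M 3C; the new quay: 0M 1C)
3. 3 cannibals → the new quay.  (the old quay: 6M 0C; the new quay: 0M 4C)
4. 1 cannibal ← the old quay.  (the old quay: 6M 1C; the new quay: 0M 3C)
5. 3 missionaries → the new quay.  (the old quay: 3M 1C; the new quay: 3M 3C)
6. 1 cannibal ← the old quay.  (the old quay: 3M 2C; the new quay: 3M 2C)
7. 1 missionary and 2 cannibals → the new quay.  (the old quay: 2M 0C; the new quay: 4M 4C)
8. 1 cannibal ← the old quay.  (the old quay: 2M 1C; the new quay: 4M 3C)
9. 2 missionaries and 1 cannibal → the new quay.  (the old quay: 0M 0C; the new quay: 6M 4C)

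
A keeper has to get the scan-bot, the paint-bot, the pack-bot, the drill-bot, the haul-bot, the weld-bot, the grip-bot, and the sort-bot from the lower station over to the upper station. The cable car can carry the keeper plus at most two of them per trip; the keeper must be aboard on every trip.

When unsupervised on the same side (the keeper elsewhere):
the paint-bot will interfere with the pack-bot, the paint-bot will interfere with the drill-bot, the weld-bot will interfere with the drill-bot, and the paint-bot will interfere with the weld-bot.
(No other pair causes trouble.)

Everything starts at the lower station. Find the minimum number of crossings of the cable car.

13

Counting alone: the keeper can take at most 2 across per trip to the upper station, so moving all 8 needs at least 4 loaded trips out, with a return between consecutive ones — at least 7 crossings.
The safety rule pushes this higher. Following every safe sequence of crossings, the most of the 8 that can be at the upper station as the cable car arrives there on crossings 7, 9, 11 is 5, 6, 7 respectively — never all 8.
So no plan with fewer than 13 crossings exists, and this one achieves 13:
1. Keeper goes to the upper station with the drill-bot and the paint-bot.  [the lower station: the grip-bot, the haul-bot, the pack-bot, the scan-bot, the sort-bot, the weld-bot | the upper station: the drill-bot, the paint-bot]
2. Keeper goes back to the lower station with the paint-bot.  [the lower station: the grip-bot, the haul-bot, the pack-bot, the paint-bot, the scan-bot, the sort-bot, the weld-bot | the upper station: the drill-bot]
3. Keeper goes to the upper station with the paint-bot and the scan-bot.  [the lower station: the grip-bot, the haul-bot, the pack-bot, the sort-bot, the weld-bot | the upper station: the drill-bot, the paint-bot, the scan-bot]
4. Keeper goes back to the lower station with the paint-bot.  [the lower station: the grip-bot, the haul-bot, the pack-bot, the paint-bot, the sort-bot, the weld-bot | the upper station: the drill-bot, the scan-bot]
5. Keeper goes to the upper station with the pack-bot and the paint-bot.  [the lower station: the grip-bot, the haul-bot, the sort-bot, the weld-bot | the upper station: the drill-bot, the pack-bot, the paint-bot, the scan-bot]
6. Keeper goes back to the lower station with the paint-bot.  [the lower station: the grip-bot, the haul-bot, the paint-bot, the sort-bot, the weld-bot | the upper station: the drill-bot, the pack-bot, the scan-bot]
7. Keeper goes to the upper station with the haul-bot and the paint-bot.  [the lower station: the grip-bot, the sort-bot, the weld-bot | the upper station: the drill-bot, the haul-bot, the pack-bot, the paint-bot, the scan-bot]
8. Keeper goes back to the lower station with the paint-bot.  [the lower station: the grip-bot, the paint-bot, the sort-bot, the weld-bot | the upper station: the drill-bot, the haul-bot, the pack-bot, the scan-bot]
9. Keeper goes to the upper station with the grip-bot and the paint-bot.  [the lower station: the sort-bot, the weld-bot | the upper station: the drill-bot, the grip-bot, the haul-bot, the pack-bot, the paint-bot, the scan-bot]
10. Keeper goes back to the lower station with the paint-bot.  [the lower station: the paint-bot, the sort-bot, the weld-bot | the upper station: the drill-bot, the grip-bot, the haul-bot, the pack-bot, the scan-bot]
11. Keeper goes to the upper station with the paint-bot and the sort-bot.  [the lower station: the weld-bot | the upper station: the drill-bot, the grip-bot, the haul-bot, the pack-bot, the paint-bot, the scan-bot, the sort-bot]
12. Keeper goes back to the lower station with the paint-bot.  [the lower station: the paint-bot, the weld-bot | the upper station: the drill-bot, the grip-bot, the haul-bot, the pack-bot, the scan-bot, the sort-bot]
13. Keeper goes to the upper station with the paint-bot and the weld-bot.  [the lower station: — | the upper station: the drill-bot, the grip-bot, the haul-bot, the pack-bot, the paint-bot, the scan-bot, the sort-bot, the weld-bot]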